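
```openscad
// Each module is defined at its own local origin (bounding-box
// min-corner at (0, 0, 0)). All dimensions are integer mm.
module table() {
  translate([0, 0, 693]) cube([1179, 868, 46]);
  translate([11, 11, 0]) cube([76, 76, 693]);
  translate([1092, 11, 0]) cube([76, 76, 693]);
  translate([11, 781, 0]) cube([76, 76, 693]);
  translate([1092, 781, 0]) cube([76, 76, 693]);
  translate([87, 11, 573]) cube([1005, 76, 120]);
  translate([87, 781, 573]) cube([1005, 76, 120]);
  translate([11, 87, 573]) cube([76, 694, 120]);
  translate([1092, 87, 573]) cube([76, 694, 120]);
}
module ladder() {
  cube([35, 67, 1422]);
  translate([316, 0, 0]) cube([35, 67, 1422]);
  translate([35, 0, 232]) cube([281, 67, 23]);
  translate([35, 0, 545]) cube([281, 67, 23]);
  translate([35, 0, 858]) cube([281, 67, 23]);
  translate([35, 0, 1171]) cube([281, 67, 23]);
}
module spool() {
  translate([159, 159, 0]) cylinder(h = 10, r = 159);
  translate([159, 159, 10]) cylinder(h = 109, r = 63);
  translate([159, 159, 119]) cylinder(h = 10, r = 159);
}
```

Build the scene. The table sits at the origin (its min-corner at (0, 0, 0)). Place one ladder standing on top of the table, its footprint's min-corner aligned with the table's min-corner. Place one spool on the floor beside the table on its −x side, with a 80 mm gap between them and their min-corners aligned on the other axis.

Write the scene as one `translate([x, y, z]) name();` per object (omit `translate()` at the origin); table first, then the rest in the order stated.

table();
translate([0, 0, 739]) ladder();
translate([-398, 0, 0]) spool();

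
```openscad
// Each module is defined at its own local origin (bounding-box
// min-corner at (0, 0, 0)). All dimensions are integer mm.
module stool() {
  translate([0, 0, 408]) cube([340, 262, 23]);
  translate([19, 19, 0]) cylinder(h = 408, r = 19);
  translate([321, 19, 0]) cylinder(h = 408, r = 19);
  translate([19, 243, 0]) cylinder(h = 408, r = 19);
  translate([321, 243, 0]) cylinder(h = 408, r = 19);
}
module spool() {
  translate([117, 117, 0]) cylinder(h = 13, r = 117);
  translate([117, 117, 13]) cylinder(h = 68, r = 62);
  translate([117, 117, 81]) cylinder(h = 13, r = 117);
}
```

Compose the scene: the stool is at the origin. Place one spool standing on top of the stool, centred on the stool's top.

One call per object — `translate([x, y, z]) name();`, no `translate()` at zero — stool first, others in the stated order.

stool();
translate([53, 14, 431]) spool();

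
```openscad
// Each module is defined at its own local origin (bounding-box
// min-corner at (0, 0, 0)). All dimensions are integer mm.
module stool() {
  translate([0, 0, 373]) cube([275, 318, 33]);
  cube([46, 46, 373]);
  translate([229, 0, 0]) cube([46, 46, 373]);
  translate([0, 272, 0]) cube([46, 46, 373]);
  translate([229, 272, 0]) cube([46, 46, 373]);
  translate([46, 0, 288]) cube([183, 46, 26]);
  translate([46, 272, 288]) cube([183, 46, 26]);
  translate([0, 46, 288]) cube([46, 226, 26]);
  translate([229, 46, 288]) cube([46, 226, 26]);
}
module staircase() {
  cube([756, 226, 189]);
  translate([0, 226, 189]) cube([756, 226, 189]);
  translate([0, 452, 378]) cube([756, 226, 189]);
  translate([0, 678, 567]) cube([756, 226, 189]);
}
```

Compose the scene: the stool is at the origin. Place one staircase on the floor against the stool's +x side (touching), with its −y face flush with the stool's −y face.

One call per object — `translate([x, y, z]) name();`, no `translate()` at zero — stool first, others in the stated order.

stool();
translate([275, 0, 0]) staircase();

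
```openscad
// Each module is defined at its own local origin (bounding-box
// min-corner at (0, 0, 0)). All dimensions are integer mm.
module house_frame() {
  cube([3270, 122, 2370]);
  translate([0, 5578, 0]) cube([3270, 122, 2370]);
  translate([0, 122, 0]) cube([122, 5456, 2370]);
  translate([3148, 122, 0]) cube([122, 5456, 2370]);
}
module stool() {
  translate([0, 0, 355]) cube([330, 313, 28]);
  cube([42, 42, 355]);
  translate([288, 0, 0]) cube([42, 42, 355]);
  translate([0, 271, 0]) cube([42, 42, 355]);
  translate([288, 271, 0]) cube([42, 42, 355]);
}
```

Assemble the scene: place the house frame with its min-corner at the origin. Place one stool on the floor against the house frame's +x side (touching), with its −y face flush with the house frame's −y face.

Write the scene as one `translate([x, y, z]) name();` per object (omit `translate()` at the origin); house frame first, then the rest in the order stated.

house_frame();
translate([3270, 0, 0]) stool();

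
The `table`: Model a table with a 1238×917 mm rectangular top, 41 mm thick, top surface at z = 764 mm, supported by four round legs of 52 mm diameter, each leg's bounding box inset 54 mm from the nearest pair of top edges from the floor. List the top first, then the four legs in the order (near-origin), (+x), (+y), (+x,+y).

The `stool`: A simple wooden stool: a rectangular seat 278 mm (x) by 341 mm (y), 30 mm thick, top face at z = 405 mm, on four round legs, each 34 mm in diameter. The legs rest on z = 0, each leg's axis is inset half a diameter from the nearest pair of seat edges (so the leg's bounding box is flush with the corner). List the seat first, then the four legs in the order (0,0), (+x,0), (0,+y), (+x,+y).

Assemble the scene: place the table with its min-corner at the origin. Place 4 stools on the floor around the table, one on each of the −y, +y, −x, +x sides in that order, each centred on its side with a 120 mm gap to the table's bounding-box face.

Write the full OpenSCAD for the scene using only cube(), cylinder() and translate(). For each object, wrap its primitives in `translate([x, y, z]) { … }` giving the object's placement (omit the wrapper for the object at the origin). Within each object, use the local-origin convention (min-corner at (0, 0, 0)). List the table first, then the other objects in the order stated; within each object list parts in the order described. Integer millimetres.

translate([0, 0, 723]) cube([1238, 917, 41]);
translate([80, 80, 0]) cylinder(h = 723, r = 26);
translate([1158, 80, 0]) cylinder(h = 723, r = 26);
translate([80, 837, 0]) cylinder(h = 723, r = 26);
translate([1158, 837, 0]) cylinder(h = 723, r = 26);
translate([480, -461, 0]) {
  translate([0, 0, 375]) cube([278, 341, 30]);
  translate([17, 17, 0]) cylinder(h = 375, r = 17);
  translate([261, 17, 0]) cylinder(h = 375, r = 17);
  translate([17, 324, 0]) cylinder(h = 375, r = 17);
  translate([261, 324, 0]) cylinder(h = 375, r = 17);
}
translate([480, 1037, 0]) {
  translate([0, 0, 375]) cube([278, 341, 30]);
  translate([17, 17, 0]) cylinder(h = 375, r = 17);
  translate([261, 17, 0]) cylinder(h = 375, r = 17);
  translate([17, 324, 0]) cylinder(h = 375, r = 17);
  translate([261, 324, 0]) cylinder(h = 375, r = 17);
}
translate([-398, 288, 0]) {
  translate([0, 0, 375]) cube([278, 341, 30]);
  translate([17, 17, 0]) cylinder(h = 375, r = 17);
  translate([261, 17, 0]) cylinder(h = 375, r = 17);
  translate([17, 324, 0]) cylinder(h = 375, r = 17);
  translate([261, 324, 0]) cylinder(h = 375, r = 17);
}
translate([1358, 288, 0]) {
  translate([0, 0, 375]) cube([278, 341, 30]);
  translate([17, 17, 0]) cylinder(h = 375, r = 17);
  translate([261, 17, 0]) cylinder(h = 375, r = 17);
  translate([17, 324, 0]) cylinder(h = 375, r = 17);
  translate([261, 324, 0]) cylinder(h = 375, r = 17);
}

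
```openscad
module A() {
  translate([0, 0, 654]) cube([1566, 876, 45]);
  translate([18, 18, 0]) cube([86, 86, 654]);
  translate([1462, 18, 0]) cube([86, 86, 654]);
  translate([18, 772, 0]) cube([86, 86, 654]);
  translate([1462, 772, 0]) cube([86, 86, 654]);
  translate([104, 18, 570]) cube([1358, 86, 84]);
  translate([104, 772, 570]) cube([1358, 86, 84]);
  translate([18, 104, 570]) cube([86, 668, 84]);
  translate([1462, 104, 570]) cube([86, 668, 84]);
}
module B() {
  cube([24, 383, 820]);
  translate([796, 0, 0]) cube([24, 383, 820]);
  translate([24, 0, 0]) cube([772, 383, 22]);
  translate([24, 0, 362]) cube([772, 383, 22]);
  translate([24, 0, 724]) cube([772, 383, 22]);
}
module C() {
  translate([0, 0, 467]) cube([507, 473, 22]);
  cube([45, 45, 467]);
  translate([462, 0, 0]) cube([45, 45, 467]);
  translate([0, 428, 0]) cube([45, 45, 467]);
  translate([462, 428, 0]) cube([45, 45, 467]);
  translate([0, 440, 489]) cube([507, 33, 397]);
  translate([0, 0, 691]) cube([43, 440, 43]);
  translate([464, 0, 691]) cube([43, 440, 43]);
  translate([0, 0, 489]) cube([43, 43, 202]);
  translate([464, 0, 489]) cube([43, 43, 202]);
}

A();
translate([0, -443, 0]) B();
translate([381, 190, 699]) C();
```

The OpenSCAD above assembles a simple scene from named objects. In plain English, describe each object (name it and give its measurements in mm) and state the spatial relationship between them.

A is a table: top 1566 mm (x) × 876 mm (y), 45 mm thick, upper face at z = 699 mm, on four 86×86 mm square legs, each inset 18 mm from the nearest pair of top edges, running from z = 0 to the bottom of the top. Four apron rails, 86 mm thick and 84 mm tall, run between adjacent legs with their top edges flush with the underside of the top and their outer faces flush with the legs' outer faces.

B is an open bookshelf. Two side panels, each 24 mm thick, 383 mm deep and 820 mm tall, stand 820 mm apart (outside-to-outside). Between them sit 3 shelves, each 22 mm thick and 383 mm deep, spanning the full gap between the sides. The bottom shelf rests on the floor (its underside at z = 0) and the clear gap between one shelf's top and the next shelf's underside is 340 mm.

C is a chair. The seat is a 507×473×22 mm slab with its top at z = 489 mm, on four 45×45 mm corner legs (flush with the seat edges, standing on z = 0). A flat backrest 33 mm thick, 397 mm tall, spans the full seat width and rises from the seat top along its +y edge, rear face flush with the rear of the seat. Two armrests of 43×43 mm section run along each side from the seat's front edge to the front of the backrest, top faces 245 mm above the seat top and outer faces flush with the seat's x-edges; a 43×43 mm post under the front of each armrest stands on the seat at the front corner.

The bookshelf is on the floor beside the table on its −y side. The chair is on top of the table.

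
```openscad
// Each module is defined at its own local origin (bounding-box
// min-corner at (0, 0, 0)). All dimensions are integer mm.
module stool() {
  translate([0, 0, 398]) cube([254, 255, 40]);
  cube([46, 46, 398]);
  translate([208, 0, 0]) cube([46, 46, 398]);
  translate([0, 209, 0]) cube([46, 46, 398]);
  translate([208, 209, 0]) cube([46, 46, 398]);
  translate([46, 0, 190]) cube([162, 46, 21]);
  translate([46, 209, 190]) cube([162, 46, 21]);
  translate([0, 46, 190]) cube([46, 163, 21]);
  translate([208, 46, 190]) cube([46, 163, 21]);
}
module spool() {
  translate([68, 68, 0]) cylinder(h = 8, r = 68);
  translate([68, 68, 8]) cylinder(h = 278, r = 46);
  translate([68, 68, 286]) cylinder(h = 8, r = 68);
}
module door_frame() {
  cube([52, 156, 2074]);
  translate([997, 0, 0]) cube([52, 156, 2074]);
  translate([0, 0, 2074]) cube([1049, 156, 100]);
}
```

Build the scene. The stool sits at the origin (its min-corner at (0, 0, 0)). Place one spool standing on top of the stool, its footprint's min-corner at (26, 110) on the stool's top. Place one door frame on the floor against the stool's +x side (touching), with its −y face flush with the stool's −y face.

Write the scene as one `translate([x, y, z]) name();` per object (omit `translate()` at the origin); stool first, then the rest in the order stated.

stool();
translate([26, 110, 438]) spool();
translate([254, 0, 0]) door_frame();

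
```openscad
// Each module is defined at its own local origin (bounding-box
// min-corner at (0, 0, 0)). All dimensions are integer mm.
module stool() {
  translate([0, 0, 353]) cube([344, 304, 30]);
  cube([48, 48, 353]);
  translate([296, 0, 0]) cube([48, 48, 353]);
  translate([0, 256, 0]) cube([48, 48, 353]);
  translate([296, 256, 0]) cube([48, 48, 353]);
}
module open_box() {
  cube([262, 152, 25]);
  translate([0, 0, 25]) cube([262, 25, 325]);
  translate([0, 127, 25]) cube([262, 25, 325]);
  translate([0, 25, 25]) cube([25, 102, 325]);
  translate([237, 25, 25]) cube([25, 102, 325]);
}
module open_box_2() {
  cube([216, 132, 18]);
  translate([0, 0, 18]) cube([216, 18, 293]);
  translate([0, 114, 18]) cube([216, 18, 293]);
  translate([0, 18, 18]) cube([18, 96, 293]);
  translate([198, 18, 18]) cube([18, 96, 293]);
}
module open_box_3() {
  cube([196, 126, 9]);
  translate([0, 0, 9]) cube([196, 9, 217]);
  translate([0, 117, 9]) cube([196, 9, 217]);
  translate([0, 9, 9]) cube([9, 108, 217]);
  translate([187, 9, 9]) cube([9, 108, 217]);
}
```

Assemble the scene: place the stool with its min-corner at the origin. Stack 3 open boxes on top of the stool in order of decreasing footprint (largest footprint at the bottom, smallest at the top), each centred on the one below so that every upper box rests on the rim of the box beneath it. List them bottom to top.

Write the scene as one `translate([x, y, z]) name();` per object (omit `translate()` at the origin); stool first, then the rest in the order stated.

stool();
translate([41, 76, 383]) open_box();
translate([64, 86, 733]) open_box_2();
translate([74, 89, 1044]) open_box_3();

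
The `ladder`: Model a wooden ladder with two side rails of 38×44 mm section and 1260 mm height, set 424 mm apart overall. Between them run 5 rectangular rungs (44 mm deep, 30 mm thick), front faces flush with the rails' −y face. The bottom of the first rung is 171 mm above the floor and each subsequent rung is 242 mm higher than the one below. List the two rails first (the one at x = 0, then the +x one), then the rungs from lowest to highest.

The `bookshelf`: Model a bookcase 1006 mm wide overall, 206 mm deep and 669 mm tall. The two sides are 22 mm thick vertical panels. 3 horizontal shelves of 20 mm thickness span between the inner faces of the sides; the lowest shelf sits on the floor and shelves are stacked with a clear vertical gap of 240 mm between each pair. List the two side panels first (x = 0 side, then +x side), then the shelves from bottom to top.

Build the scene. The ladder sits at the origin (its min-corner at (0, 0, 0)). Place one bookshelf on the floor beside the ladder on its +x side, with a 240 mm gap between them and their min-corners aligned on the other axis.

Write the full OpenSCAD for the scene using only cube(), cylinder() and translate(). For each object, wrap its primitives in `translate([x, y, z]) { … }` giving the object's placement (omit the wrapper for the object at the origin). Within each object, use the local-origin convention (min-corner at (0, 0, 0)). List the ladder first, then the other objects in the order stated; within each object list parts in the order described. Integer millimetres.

cube([38, 44, 1260]);
translate([386, 0, 0]) cube([38, 44, 1260]);
translate([38, 0, 171]) cube([348, 44, 30]);
translate([38, 0, 413]) cube([348, 44, 30]);
translate([38, 0, 655]) cube([348, 44, 30]);
translate([38, 0, 897]) cube([348, 44, 30]);
translate([38, 0, 1139]) cube([348, 44, 30]);
translate([664, 0, 0]) {
  cube([22, 206, 669]);
  translate([984, 0, 0]) cube([22, 206, 669]);
  translate([22, 0, 0]) cube([962, 206, 20]);
  translate([22, 0, 260]) cube([962, 206, 20]);
  translate([22, 0, 520]) cube([962, 206, 20]);
}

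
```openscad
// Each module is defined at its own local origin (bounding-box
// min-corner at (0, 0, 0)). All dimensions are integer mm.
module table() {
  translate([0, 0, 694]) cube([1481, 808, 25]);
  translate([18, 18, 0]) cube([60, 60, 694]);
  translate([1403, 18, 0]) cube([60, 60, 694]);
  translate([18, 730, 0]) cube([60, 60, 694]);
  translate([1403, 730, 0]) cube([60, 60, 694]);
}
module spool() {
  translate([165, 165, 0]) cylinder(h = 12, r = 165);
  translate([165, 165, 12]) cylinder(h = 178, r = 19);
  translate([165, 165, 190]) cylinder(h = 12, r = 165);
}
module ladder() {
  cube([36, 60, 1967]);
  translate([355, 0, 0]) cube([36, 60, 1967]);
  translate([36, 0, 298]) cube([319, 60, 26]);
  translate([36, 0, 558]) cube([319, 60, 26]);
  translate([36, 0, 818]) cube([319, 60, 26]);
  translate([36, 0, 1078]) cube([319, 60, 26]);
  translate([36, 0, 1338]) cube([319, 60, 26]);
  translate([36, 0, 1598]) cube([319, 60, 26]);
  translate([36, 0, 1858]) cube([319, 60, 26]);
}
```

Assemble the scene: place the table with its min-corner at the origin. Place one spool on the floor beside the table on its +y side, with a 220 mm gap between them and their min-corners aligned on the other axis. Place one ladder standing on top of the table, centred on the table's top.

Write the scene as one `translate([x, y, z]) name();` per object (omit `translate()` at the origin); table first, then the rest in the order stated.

table();
translate([0, 1028, 0]) spool();
translate([545, 374, 719]) ladder();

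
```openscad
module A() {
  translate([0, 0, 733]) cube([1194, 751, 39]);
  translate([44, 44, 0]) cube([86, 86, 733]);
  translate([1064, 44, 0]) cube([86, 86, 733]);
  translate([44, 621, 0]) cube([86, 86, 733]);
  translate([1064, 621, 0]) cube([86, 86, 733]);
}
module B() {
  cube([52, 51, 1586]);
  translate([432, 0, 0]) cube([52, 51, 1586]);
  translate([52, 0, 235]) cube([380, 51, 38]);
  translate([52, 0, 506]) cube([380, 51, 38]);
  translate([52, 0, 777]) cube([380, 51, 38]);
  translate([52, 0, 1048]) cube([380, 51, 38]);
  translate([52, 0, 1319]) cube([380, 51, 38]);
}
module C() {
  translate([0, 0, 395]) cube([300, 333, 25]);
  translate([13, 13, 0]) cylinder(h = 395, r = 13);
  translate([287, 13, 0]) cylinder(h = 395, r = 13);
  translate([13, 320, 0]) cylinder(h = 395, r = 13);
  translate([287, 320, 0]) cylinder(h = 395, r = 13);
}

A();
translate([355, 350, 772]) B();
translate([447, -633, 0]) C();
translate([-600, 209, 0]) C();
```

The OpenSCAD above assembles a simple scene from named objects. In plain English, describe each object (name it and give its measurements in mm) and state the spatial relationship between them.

A is a rectangular dining table. The top is 1194×751×39 mm with its upper surface at z = 772 mm. It stands on four 86×86 mm square legs, each inset 44 mm from the nearest pair of top edges, running from the floor to the underside of the top.

B is a straight ladder. Two 52×51 mm vertical rails, 1586 mm tall, stand 484 mm apart (outside-to-outside) with their front faces coplanar on the −y side. 5 rungs, each 51 mm deep and 38 mm tall, span between the inner faces of the rails, front faces flush with the rails. The lowest rung's underside is at z = 235 mm and rungs are spaced 271 mm apart (underside to underside).

C is a four-legged stool. The seat is a 300×333×25 mm slab whose top surface is at z = 420 mm; four round legs, each 26 mm in diameter, run from the floor (z = 0) to the underside of the seat, each leg's axis is inset half a diameter from the nearest pair of seat edges (so the leg's bounding box is flush with the corner).

The ladder is on top of the table, centred. Two stools sit around the table at the −y, −x sides.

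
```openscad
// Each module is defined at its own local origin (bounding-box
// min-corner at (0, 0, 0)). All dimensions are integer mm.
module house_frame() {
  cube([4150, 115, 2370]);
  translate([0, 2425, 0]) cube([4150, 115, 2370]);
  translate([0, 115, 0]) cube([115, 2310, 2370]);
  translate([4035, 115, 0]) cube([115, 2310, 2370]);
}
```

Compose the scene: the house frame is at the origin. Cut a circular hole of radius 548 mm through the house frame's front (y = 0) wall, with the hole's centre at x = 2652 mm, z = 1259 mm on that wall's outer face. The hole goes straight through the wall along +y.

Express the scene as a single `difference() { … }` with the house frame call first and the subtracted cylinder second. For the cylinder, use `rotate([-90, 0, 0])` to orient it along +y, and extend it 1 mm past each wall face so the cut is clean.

difference() {
  house_frame();
  translate([2652, -1, 1259]) rotate([-90, 0, 0]) cylinder(h = 117, r = 548);
}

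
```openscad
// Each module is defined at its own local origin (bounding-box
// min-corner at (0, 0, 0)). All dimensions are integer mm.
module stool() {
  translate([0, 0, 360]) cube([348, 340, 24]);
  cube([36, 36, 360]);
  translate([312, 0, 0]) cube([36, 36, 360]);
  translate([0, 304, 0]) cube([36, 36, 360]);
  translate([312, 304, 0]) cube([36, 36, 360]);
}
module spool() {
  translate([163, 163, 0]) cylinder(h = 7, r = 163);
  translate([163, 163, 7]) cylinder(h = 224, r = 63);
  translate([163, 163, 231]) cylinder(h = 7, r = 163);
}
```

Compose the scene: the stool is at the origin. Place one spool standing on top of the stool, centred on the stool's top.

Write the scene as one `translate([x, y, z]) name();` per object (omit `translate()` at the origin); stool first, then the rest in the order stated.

stool();
translate([11, 7, 384]) spool();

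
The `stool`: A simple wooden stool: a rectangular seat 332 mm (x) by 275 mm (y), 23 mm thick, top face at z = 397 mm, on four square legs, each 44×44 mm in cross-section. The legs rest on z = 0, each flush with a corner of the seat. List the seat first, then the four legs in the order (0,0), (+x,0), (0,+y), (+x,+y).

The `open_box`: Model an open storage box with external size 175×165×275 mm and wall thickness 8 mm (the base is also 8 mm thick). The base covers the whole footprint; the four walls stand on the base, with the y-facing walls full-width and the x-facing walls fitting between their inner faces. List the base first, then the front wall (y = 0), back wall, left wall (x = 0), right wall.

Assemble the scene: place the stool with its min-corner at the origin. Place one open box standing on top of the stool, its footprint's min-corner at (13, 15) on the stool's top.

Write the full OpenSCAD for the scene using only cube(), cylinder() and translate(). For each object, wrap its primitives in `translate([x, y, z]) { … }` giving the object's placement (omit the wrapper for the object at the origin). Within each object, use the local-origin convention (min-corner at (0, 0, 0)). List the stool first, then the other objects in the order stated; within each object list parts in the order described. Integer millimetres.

translate([0, 0, 374]) cube([332, 275, 23]);
cube([44, 44, 374]);
translate([288, 0, 0]) cube([44, 44, 374]);
translate([0, 231, 0]) cube([44, 44, 374]);
translate([288, 231, 0]) cube([44, 44, 374]);
translate([13, 15, 397]) {
  cube([175, 165, 8]);
  translate([0, 0, 8]) cube([175, 8, 267]);
  translate([0, 157, 8]) cube([175, 8, 267]);
  translate([0, 8, 8]) cube([8, 149, 267]);
  translate([167, 8, 8]) cube([8, 149, 267]);
}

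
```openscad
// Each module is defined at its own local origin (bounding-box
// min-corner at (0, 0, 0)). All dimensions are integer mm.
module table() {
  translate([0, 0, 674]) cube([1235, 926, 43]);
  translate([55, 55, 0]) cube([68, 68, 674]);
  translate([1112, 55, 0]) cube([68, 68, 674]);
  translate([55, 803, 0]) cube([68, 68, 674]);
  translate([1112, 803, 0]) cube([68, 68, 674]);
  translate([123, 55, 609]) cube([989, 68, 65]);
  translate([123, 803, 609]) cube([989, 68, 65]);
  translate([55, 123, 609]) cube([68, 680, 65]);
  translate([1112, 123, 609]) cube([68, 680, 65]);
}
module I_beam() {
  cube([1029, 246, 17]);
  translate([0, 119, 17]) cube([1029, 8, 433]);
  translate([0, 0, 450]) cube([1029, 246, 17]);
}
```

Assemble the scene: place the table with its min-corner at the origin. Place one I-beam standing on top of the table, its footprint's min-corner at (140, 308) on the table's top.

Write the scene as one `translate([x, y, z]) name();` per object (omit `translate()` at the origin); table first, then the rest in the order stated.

table();
translate([140, 308, 717]) I_beam();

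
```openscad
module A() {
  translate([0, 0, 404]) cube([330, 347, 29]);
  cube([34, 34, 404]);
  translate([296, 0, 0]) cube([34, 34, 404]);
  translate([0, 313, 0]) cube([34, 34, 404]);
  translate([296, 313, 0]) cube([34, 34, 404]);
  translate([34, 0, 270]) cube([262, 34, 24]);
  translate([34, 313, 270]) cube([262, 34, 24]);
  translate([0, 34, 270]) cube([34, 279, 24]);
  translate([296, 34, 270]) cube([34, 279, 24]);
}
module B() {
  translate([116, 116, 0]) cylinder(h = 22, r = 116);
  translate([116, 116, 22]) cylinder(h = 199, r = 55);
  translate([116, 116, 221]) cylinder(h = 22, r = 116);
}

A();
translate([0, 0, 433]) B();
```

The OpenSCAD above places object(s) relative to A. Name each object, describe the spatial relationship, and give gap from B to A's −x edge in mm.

A is a stool. B is a spool. The spool is on top of the stool. The gap from the spool to the stool's −x edge is 0 mm.

The spool's min-x is at 0; the stool's min-x is 0; gap = 0 mm.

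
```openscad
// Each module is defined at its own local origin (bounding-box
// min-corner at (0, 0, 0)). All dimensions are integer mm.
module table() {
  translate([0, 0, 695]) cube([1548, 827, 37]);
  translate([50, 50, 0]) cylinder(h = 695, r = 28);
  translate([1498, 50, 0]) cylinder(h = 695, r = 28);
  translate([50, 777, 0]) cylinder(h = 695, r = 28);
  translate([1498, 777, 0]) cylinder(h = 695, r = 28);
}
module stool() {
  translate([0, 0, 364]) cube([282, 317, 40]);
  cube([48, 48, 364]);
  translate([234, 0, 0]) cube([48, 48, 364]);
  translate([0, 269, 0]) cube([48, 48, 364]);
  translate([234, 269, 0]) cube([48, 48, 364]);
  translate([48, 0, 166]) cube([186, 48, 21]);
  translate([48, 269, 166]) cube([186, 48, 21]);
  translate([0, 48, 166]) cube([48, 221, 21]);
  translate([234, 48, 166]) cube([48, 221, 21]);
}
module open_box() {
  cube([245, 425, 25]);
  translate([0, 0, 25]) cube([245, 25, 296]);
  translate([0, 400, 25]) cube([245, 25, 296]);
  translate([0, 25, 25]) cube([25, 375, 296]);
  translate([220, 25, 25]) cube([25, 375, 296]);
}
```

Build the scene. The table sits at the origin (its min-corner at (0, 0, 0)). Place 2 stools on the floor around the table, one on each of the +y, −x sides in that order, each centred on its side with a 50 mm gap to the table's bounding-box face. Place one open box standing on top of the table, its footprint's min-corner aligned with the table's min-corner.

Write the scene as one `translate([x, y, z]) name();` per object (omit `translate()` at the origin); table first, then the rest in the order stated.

table();
translate([633, 877, 0]) stool();
translate([-332, 255, 0]) stool();
translate([0, 0, 732]) open_box();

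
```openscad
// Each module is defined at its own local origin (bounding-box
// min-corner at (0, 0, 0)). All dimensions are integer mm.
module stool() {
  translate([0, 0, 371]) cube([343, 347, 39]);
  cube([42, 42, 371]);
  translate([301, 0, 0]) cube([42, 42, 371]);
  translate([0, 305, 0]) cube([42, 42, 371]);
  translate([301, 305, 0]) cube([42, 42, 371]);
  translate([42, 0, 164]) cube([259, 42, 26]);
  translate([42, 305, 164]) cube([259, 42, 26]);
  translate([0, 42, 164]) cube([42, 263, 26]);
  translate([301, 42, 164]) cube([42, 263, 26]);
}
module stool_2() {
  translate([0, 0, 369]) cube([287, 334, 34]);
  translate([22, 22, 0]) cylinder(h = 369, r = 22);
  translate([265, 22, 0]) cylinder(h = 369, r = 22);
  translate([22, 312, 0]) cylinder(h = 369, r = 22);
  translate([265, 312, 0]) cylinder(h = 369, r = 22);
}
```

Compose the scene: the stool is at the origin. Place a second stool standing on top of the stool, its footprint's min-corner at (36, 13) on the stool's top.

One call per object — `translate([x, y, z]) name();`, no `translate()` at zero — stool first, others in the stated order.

stool();
translate([36, 13, 410]) stool_2();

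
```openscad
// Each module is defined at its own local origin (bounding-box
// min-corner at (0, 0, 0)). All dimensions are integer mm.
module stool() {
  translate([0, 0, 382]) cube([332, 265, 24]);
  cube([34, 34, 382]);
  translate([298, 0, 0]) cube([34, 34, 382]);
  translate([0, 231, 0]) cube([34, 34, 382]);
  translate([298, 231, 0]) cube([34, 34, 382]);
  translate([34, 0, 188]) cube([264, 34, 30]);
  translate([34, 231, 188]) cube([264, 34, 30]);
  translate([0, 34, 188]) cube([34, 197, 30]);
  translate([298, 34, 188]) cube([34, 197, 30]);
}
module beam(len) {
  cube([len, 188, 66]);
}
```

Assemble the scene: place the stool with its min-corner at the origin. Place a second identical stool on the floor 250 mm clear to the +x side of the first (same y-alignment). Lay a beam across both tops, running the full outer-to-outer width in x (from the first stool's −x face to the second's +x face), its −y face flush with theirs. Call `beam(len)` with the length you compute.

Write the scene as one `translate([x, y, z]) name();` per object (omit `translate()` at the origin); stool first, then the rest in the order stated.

stool();
translate([582, 0, 0]) stool();
translate([0, 0, 406]) beam(914);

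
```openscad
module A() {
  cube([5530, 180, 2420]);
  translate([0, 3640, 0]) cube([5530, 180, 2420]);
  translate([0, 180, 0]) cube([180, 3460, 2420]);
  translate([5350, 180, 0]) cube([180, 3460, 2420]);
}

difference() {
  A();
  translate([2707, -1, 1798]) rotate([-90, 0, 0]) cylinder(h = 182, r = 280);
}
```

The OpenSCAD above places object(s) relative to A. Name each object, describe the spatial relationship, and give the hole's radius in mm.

A is a house frame. The house frame has a circular hole through its front wall. The hole's radius is 280 mm.

The subtracted cylinder has r = 280 mm.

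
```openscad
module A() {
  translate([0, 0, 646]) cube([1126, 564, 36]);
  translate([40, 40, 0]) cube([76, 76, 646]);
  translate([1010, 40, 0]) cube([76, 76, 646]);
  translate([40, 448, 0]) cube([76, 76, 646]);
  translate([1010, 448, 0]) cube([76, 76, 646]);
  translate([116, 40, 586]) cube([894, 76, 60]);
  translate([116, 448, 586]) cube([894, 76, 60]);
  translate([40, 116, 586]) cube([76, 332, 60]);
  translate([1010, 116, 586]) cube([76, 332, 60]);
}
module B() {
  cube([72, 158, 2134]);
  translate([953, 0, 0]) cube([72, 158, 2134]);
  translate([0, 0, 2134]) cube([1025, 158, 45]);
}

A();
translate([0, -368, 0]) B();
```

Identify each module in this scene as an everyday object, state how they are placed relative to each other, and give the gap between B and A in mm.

The door frame's nearest face is 210 mm from the table's −y face.

A is a table. B is a door frame. The door frame is on the floor beside the table on its −y side. The gap between the door frame and the table is 210 mm.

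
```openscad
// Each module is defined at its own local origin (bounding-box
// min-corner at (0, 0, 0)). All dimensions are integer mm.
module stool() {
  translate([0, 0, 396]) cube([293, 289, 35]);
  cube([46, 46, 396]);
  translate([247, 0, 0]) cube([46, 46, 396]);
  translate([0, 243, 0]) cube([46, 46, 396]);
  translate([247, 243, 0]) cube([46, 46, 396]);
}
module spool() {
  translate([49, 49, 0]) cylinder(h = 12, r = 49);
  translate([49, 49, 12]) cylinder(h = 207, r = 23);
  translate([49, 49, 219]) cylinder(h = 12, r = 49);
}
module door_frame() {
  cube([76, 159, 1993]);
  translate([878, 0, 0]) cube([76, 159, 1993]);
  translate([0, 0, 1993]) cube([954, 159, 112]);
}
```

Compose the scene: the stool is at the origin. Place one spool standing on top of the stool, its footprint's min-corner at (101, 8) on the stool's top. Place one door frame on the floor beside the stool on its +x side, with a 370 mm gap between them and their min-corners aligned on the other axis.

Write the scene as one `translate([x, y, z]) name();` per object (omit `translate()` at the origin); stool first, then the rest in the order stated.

stool();
translate([101, 8, 431]) spool();
translate([663, 0, 0]) door_frame();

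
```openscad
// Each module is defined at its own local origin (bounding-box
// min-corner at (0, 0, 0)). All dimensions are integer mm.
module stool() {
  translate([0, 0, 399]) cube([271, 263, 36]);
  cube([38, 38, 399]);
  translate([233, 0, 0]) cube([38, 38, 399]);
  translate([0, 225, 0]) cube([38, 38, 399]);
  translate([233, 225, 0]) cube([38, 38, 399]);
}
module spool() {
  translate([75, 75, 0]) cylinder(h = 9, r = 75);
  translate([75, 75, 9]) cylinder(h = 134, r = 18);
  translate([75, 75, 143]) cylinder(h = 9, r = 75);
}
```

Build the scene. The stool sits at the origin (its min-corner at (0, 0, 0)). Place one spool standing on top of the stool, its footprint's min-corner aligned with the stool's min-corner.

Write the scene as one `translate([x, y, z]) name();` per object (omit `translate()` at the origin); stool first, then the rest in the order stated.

stool();
translate([0, 0, 435]) spool();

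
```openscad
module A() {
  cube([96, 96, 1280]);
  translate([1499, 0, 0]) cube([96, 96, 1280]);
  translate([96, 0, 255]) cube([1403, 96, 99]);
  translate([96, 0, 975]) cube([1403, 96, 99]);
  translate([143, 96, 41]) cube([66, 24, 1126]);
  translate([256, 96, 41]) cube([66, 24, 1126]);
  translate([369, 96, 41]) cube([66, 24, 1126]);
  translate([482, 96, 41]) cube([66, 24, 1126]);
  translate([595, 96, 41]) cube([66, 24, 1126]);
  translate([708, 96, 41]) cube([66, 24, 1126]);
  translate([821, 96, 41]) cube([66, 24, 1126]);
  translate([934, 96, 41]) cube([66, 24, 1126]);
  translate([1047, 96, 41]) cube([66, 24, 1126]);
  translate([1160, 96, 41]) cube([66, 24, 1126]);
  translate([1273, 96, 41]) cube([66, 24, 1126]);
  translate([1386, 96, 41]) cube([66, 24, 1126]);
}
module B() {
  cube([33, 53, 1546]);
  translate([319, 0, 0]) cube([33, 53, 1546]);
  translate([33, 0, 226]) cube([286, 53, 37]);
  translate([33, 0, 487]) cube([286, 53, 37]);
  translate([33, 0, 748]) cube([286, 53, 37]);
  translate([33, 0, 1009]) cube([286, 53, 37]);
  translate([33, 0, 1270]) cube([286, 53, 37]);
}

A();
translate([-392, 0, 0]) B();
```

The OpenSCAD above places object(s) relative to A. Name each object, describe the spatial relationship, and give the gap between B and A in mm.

A is a fence section. B is a ladder. The ladder is on the floor beside the fence section on its −x side. The gap between the ladder and the fence section is 40 mm.

The ladder's nearest face is 40 mm from the fence section's −x face.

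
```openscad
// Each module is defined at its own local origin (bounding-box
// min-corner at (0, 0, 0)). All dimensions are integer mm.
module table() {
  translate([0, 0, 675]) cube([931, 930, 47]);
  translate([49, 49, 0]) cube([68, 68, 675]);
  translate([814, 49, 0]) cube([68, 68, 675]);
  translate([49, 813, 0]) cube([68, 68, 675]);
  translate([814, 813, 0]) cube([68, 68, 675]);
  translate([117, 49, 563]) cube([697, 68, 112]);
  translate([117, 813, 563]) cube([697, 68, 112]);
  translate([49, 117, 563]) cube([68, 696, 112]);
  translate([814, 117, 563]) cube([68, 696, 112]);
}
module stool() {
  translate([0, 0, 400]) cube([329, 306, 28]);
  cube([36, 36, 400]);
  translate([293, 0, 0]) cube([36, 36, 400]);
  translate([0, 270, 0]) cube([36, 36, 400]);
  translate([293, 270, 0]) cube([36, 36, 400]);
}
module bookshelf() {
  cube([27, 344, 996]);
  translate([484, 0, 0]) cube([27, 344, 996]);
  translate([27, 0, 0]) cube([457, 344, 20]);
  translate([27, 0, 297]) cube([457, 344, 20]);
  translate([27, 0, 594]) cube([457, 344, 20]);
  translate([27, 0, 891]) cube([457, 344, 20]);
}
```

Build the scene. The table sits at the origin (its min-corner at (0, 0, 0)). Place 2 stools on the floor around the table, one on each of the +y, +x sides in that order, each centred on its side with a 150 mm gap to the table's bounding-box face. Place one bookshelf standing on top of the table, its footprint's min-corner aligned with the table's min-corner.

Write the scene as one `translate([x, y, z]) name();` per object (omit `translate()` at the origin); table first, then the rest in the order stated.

table();
translate([301, 1080, 0]) stool();
translate([1081, 312, 0]) stool();
translate([0, 0, 722]) bookshelf();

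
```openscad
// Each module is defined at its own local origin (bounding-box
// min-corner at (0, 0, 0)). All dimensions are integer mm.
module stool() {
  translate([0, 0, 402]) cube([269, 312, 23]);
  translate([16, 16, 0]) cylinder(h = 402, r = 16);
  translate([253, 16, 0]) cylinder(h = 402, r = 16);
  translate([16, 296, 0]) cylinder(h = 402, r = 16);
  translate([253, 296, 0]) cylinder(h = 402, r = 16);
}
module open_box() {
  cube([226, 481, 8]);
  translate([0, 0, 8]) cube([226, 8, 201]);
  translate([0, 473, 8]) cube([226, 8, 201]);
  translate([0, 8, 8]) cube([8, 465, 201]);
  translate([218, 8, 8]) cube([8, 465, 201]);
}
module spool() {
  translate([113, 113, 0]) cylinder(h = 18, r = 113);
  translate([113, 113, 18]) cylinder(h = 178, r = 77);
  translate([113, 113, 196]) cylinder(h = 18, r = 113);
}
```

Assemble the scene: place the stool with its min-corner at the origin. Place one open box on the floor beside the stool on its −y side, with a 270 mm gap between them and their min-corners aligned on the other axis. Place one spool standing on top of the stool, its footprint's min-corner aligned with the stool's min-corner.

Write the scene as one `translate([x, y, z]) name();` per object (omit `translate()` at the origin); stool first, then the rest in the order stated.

stool();
translate([0, -751, 0]) open_box();
translate([0, 0, 425]) spool();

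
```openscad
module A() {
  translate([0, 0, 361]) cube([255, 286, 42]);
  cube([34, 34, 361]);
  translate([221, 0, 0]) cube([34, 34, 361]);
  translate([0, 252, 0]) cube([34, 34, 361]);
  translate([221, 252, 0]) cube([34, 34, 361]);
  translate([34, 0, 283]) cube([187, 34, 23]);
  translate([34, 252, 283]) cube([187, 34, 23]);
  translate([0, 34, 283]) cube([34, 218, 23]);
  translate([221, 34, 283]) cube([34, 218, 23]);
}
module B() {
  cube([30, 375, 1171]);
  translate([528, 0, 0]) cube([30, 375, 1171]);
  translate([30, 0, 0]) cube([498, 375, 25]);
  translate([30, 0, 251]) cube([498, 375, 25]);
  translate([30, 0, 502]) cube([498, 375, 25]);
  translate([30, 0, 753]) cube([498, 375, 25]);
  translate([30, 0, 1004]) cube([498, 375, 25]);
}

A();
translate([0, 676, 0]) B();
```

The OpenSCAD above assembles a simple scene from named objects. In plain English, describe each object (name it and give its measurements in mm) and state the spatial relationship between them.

A is a four-legged stool. The seat is a 255×286×42 mm slab whose top surface is at z = 403 mm; four square legs, each 34×34 mm in cross-section, run from the floor (z = 0) to the underside of the seat, each flush with a corner of the seat. Four stretchers, 34 mm wide and 23 mm tall, connect adjacent legs with their undersides at z = 283 mm, each running between the inner faces of the legs it joins and aligned with the legs' outer faces on the other axis.

B is a bookshelf 558 mm wide overall, 375 mm deep and 1171 mm tall. The two sides are 30 mm thick vertical panels. 5 horizontal shelves of 25 mm thickness span between the inner faces of the sides; the lowest shelf sits on the floor and shelves are stacked with a clear vertical gap of 226 mm between each pair.

The bookshelf is on the floor beside the stool on its +y side.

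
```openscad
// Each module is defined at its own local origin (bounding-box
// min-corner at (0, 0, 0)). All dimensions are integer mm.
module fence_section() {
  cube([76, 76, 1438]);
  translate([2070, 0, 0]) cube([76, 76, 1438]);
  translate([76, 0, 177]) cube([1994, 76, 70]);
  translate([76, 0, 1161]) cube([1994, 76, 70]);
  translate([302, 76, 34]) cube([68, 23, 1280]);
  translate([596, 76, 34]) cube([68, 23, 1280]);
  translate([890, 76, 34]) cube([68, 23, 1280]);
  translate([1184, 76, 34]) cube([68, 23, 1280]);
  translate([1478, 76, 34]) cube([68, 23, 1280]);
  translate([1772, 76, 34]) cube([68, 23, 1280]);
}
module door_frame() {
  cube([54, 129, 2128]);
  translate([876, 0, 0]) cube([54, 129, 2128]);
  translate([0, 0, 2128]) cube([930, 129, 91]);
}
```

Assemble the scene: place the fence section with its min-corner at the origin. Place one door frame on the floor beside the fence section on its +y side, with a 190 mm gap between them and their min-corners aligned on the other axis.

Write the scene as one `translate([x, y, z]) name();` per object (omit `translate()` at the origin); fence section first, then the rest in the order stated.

fence_section();
translate([0, 289, 0]) door_frame();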